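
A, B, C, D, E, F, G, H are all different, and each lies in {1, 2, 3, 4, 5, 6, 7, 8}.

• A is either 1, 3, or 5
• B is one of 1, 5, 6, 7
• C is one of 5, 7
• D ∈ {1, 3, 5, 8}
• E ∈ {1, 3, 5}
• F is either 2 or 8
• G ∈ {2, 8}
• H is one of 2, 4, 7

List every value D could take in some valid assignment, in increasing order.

1, 3, 5

The 8 variables together cover exactly {1, 2, 3, 4, 5, 6, 7, 8} — 8 values for 8 variables — and 4 appears only in H's list, so H = 4.
The 7 still-open variables draw from only 7 values {1, 2, 3, 5, 6, 7, 8}, so each is used; only B can be 6, hence B = 6.
Among the 6 still-open variables, 7 fits only C (and all 6 values in {1, 2, 3, 5, 7, 8} must be used), so C = 7.
F and G between them cover only {2, 8} — a naked pair. Remove those values from D.
No further eliminations apply; D can still be any of 1, 3, 5.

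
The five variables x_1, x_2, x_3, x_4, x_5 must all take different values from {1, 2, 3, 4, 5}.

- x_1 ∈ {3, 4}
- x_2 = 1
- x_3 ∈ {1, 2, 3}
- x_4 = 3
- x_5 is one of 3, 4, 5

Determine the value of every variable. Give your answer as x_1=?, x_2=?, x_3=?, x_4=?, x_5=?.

x_1=4, x_2=1, x_3=2, x_4=3, x_5=5

x_2 has just one choice, so x_2 = 1. So x_3 can't be 1.
x_4's domain is down to {3}, so x_4 = 3. Remove 3 from x_1, x_3, x_5.
x_1 has just one choice, so x_1 = 4. Eliminate 4 elsewhere: x_5.
That leaves x_3 = 2.
x_5's domain is down to {5}, so x_5 = 5.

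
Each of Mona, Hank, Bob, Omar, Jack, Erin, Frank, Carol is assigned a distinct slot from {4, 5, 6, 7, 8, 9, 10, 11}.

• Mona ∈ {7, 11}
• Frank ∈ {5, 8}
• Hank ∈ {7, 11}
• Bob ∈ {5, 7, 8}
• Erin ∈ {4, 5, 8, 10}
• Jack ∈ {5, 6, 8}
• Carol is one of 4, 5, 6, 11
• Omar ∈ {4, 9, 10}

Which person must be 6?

Jack

The 8 variables draw from only 8 values {4, 5, 6, 7, 8, 9, 10, 11}, so each is used; only Omar can be 9, hence Omar = 9.
The 7 still-open variables draw from only 7 values {4, 5, 6, 7, 8, 10, 11}, so each is used; only Erin can be 10, hence Erin = 10.
The 6 still-open variables together cover exactly {4, 5, 6, 7, 8, 11} — 6 values for 6 variables — and 4 appears only in Carol's list, so Carol = 4.
The 5 still-open variables together cover exactly {5, 6, 7, 8, 11} — 5 values for 5 variables — and 6 appears only in Jack's list, so Jack = 6.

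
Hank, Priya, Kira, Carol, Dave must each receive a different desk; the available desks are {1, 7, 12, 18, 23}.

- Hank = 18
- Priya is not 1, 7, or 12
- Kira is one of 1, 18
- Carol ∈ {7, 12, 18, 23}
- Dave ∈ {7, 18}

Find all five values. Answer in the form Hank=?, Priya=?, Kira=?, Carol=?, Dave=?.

Hank must be 18 (only option left). Eliminate 18 elsewhere: Priya, Kira, Carol, Dave.
Priya's domain is down to {23}, so Priya = 23. Remove 23 from Carol.
That leaves Kira = 1.
That leaves Dave = 7. Remove 7 from Carol.
That leaves Carol = 12.

Hank=18, Priya=23, Kira=1, Carol=12, Dave=7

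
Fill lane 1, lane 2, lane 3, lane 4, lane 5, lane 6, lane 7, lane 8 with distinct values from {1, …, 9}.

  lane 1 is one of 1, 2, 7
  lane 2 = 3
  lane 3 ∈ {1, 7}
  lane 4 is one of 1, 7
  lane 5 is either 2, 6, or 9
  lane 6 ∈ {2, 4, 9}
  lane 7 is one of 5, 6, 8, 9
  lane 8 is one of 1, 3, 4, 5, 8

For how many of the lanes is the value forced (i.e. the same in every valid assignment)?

lane 2 must be 3 (only option left). So lane 8 can't be 3.
lane 3 and lane 4 share exactly the 2 values {1, 7}; by pigeonhole those values go to them, so strike 1, 7 from lane 1, lane 8.
That leaves lane 1 = 2. So lane 5, lane 6 can't be 2.
Determined: lane 1=2, lane 2=3. The other lanes each still have more than one consistent value. That makes 2.

2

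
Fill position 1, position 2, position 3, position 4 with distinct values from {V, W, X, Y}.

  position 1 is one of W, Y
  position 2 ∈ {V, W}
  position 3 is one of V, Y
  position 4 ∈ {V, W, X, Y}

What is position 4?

X

The 4 variables draw from only 4 values {V, W, X, Y}, so each is used; only position 4 can be X, hence position 4 = X.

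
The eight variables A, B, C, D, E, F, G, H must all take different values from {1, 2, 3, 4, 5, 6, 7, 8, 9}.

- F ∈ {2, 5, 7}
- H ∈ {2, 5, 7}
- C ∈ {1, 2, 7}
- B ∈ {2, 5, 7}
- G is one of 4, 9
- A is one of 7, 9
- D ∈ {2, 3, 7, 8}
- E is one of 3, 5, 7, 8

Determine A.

The 8 variables draw from only 8 values {1, 2, 3, 4, 5, 7, 8, 9}, so each is used; only C can be 1, hence C = 1.
Among the 7 still-open variables, 4 fits only G (and all 7 values in {2, 3, 4, 5, 7, 8, 9} must be used), so G = 4.
Among the 6 still-open variables, 9 fits only A (and all 6 values in {2, 3, 5, 7, 8, 9} must be used), so A = 9.

9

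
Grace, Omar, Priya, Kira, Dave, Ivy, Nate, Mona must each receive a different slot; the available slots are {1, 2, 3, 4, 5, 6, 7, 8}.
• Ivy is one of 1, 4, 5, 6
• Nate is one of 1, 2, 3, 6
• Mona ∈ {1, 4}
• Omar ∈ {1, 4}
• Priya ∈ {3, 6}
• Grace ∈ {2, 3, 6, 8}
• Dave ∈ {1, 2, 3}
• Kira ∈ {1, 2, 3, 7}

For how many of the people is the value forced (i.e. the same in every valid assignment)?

3

The 8 variables draw from only 8 values {1, 2, 3, 4, 5, 6, 7, 8}, so each is used; only Ivy can be 5, hence Ivy = 5.
The 7 still-open variables draw from only 7 values {1, 2, 3, 4, 6, 7, 8}, so each is used; only Kira can be 7, hence Kira = 7.
The 6 still-open variables draw from only 6 values {1, 2, 3, 4, 6, 8}, so each is used; only Grace can be 8, hence Grace = 8.
Omar and Mona share exactly the 2 values {1, 4}; by pigeonhole those values go to them, so strike 1, 4 from Dave, Nate.
Determined: Grace=8, Kira=7, Ivy=5. The other people each still have more than one consistent value. That makes 3.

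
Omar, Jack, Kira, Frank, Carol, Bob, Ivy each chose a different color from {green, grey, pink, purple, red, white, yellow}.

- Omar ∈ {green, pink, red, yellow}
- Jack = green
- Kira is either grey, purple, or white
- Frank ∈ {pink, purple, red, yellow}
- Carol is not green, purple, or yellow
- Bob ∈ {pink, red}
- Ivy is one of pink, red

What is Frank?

Jack's domain is down to {green}, so Jack = green. So Omar can't be green.
Bob and Ivy share exactly the 2 values {pink, red}; by pigeonhole those values go to them, so strike pink, red from Omar, Frank, Carol.
Omar must be yellow (only option left). Eliminate yellow elsewhere: Frank.
So Frank = purple.

purple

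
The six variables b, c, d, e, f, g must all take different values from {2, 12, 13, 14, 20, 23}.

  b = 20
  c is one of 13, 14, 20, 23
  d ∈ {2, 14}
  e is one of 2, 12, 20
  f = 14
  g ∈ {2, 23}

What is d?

b has just one choice, so b = 20. Eliminate 20 elsewhere: c, e.
f must be 14 (only option left). So c, d can't be 14.
So d = 2.

2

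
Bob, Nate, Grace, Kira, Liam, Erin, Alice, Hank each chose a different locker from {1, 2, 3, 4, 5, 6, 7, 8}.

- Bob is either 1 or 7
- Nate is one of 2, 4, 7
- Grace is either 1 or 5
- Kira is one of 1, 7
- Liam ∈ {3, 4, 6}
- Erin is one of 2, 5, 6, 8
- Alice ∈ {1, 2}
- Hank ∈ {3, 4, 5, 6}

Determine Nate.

4

Among the 8 variables, 8 fits only Erin (and all 8 values in {1, 2, 3, 4, 5, 6, 7, 8} must be used), so Erin = 8.
The 2 variables Bob and Kira are confined to {1, 7}, which locks those values in; drop them from Nate, Grace, Alice.
That leaves Grace = 5. Strike 5 from Hank.
Alice must be 2 (only option left). So Nate can't be 2.
So Nate = 4.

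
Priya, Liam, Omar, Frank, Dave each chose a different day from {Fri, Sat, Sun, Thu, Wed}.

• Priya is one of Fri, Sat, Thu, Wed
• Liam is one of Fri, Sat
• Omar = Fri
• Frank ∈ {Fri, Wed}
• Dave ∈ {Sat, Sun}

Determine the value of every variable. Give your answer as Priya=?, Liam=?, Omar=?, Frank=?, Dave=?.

Priya=Thu, Liam=Sat, Omar=Fri, Frank=Wed, Dave=Sun

Omar's domain is down to {Fri}, so Omar = Fri. Eliminate Fri elsewhere: Priya, Liam, Frank.
Frank must be Wed (only option left). Remove Wed from Priya.
Liam has just one choice, so Liam = Sat. Eliminate Sat elsewhere: Priya, Dave.
That leaves Dave = Sun.
That leaves Priya = Thu.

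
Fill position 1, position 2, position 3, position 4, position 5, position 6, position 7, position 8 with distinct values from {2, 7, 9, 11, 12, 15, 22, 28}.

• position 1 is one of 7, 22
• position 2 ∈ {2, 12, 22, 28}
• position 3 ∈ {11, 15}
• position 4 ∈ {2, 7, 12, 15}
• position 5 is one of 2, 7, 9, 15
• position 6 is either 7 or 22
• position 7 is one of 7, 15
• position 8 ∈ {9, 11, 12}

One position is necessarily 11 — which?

Among the 8 variables, 28 fits only position 2 (and all 8 values in {2, 7, 9, 11, 12, 15, 22, 28} must be used), so position 2 = 28.
The 2 variables position 1 and position 6 are confined to {7, 22}, which locks those values in; drop them from position 4, position 5, position 7.
That leaves position 7 = 15. Remove 15 from position 3, position 4, position 5.
So 11 goes to position 3.

position 3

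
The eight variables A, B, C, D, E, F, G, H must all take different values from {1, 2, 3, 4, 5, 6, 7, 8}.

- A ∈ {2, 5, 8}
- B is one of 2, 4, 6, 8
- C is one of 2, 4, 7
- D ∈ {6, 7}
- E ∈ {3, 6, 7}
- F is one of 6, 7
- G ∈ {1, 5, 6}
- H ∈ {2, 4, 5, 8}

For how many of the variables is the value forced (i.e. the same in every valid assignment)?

Among the 8 variables, 1 fits only G (and all 8 values in {1, 2, 3, 4, 5, 6, 7, 8} must be used), so G = 1.
The 7 still-open variables together cover exactly {2, 3, 4, 5, 6, 7, 8} — 7 values for 7 variables — and 3 appears only in E's list, so E = 3.
D and F between them cover only {6, 7} — a naked pair. Remove those values from B, C.
Determined: E=3, G=1. The other variables each still have more than one consistent value. That makes 2.

2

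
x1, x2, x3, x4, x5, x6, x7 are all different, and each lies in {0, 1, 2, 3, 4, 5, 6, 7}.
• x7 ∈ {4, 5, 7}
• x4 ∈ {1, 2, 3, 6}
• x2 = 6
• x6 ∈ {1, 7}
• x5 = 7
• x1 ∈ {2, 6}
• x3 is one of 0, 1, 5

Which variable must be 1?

x2 has just one choice, so x2 = 6. Strike 6 from x1, x4.
That leaves x5 = 7. Eliminate 7 elsewhere: x6, x7.
So 1 goes to x6.

x6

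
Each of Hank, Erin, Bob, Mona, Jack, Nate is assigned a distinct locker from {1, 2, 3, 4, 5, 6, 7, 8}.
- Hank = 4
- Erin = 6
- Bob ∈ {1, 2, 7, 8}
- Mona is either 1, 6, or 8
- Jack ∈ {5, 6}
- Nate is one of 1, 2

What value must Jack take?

Hank's domain is down to {4}, so Hank = 4.
Erin must be 6 (only option left). Remove 6 from Mona, Jack.
So Jack = 5.

5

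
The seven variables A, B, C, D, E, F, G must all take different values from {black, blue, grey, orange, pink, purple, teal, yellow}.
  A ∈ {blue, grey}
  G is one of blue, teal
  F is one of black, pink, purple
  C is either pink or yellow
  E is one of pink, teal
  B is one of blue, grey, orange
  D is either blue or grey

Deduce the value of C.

yellow

A and D share exactly the 2 values {blue, grey}; by pigeonhole those values go to them, so strike blue, grey from B, G.
That leaves B = orange.
That leaves G = teal. Remove teal from E.
E must be pink (only option left). Eliminate pink elsewhere: C, F.
So C = yellow.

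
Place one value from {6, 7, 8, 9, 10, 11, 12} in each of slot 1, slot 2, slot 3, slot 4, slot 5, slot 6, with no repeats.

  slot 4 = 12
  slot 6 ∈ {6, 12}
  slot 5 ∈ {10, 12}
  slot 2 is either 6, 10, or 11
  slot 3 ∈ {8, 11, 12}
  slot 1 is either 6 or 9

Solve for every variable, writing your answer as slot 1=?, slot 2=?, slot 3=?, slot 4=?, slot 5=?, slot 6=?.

slot 1=9, slot 2=11, slot 3=8, slot 4=12, slot 5=10, slot 6=6

slot 4 must be 12 (only option left). Remove 12 from slot 3, slot 5, slot 6.
slot 5 has just one choice, so slot 5 = 10. Eliminate 10 elsewhere: slot 2.
slot 6's domain is down to {6}, so slot 6 = 6. Strike 6 from slot 1, slot 2.
slot 1 has just one choice, so slot 1 = 9.
slot 2 must be 11 (only option left). Strike 11 from slot 3.
That leaves slot 3 = 8.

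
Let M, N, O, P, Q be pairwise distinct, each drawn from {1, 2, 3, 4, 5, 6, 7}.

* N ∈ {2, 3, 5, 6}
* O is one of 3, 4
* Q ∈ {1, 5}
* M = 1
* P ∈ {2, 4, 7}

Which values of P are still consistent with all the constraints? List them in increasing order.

M's domain is down to {1}, so M = 1. Eliminate 1 elsewhere: Q.
That leaves Q = 5. Strike 5 from N.
No further eliminations apply; P can still be any of 2, 4, 7.

2, 4, 7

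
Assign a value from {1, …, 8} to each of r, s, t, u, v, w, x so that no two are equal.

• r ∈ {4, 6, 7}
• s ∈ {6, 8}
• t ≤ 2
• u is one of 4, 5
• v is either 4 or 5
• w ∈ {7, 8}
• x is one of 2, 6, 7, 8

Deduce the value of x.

The 7 variables together cover exactly {1, 2, 4, 5, 6, 7, 8} — 7 values for 7 variables — and 1 appears only in t's list, so t = 1.
Among the 6 still-open variables, 2 fits only x (and all 6 values in {2, 4, 5, 6, 7, 8} must be used), so x = 2.

2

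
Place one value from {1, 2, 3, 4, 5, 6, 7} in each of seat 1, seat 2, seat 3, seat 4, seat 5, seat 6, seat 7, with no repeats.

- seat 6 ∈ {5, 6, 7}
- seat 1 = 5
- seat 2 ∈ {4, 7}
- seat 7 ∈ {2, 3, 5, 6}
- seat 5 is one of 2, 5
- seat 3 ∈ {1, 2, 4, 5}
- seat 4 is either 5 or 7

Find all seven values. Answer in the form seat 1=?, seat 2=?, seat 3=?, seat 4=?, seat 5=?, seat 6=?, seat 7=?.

seat 1 has just one choice, so seat 1 = 5. So seat 3, seat 4, seat 5, seat 6, seat 7 can't be 5.
seat 4 has just one choice, so seat 4 = 7. Strike 7 from seat 2, seat 6.
seat 5 must be 2 (only option left). Strike 2 from seat 3, seat 7.
seat 6 must be 6 (only option left). Eliminate 6 elsewhere: seat 7.
seat 7 has just one choice, so seat 7 = 3.
seat 2 has just one choice, so seat 2 = 4. Remove 4 from seat 3.
seat 3 must be 1 (only option left).

seat 1=5, seat 2=4, seat 3=1, seat 4=7, seat 5=2, seat 6=6, seat 7=3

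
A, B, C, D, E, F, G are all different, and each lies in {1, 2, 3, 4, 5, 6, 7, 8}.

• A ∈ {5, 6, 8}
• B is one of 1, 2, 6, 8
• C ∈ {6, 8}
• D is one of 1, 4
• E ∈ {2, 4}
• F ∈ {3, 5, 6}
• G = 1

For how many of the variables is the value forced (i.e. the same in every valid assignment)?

5

G has just one choice, so G = 1. Remove 1 from B, D.
D has just one choice, so D = 4. Remove 4 from E.
E's domain is down to {2}, so E = 2. Remove 2 from B.
The 4 still-open variables together cover exactly {3, 5, 6, 8} — 4 values for 4 variables — and 3 appears only in F's list, so F = 3.
The 3 still-open variables draw from only 3 values {5, 6, 8}, so each is used; only A can be 5, hence A = 5.
Determined: A=5, D=4, E=2, F=3, G=1. The other variables each still have more than one consistent value. That makes 5.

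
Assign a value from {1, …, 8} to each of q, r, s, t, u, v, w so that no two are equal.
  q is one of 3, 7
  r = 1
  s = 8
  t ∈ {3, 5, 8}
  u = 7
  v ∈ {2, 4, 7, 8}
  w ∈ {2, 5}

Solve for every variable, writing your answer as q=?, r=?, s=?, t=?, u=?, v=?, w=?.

q=3, r=1, s=8, t=5, u=7, v=4, w=2

r's domain is down to {1}, so r = 1.
s's domain is down to {8}, so s = 8. So t, v can't be 8.
u must be 7 (only option left). Strike 7 from q, v.
That leaves q = 3. Eliminate 3 elsewhere: t.
t's domain is down to {5}, so t = 5. So w can't be 5.
w must be 2 (only option left). Strike 2 from v.
That leaves v = 4.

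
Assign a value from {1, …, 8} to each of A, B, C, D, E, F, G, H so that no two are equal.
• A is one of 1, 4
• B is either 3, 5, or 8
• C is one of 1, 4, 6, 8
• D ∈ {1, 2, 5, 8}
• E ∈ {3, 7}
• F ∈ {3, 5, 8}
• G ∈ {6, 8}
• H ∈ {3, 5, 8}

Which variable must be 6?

G

Among the 8 variables, 2 fits only D (and all 8 values in {1, 2, 3, 4, 5, 6, 7, 8} must be used), so D = 2.
The 7 still-open variables draw from only 7 values {1, 3, 4, 5, 6, 7, 8}, so each is used; only E can be 7, hence E = 7.
B, F, H between them cover only {3, 5, 8} — a naked triple. Remove those values from C, G.
So 6 goes to G.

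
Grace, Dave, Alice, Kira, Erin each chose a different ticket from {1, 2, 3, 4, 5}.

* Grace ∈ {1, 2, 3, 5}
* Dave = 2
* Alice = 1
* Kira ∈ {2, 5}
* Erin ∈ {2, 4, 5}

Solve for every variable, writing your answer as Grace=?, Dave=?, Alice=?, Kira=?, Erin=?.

Grace=3, Dave=2, Alice=1, Kira=5, Erin=4

Dave's domain is down to {2}, so Dave = 2. Strike 2 from Grace, Kira, Erin.
Alice has just one choice, so Alice = 1. Eliminate 1 elsewhere: Grace.
Kira's domain is down to {5}, so Kira = 5. Remove 5 from Grace, Erin.
That leaves Erin = 4.
That leaves Grace = 3.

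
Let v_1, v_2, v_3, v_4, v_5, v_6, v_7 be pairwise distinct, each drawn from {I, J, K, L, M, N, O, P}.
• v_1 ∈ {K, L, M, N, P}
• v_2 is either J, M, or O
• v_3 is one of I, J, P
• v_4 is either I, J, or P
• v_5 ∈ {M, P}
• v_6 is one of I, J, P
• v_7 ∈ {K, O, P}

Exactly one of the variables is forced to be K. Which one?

v_3, v_4, v_6 share exactly the 3 values {I, J, P}; by pigeonhole those values go to them, so strike I, J, P from v_1, v_2, v_5, v_7.
That leaves v_5 = M. So v_1, v_2 can't be M.
That leaves v_2 = O. Strike O from v_7.
So K goes to v_7.

v_7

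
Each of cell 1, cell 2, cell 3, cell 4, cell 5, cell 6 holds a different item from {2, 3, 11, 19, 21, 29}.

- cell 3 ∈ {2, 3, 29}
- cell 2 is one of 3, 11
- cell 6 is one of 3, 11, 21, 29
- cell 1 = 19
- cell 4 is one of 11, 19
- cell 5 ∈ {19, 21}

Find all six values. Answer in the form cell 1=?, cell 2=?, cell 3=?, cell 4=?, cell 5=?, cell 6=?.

cell 1=19, cell 2=3, cell 3=2, cell 4=11, cell 5=21, cell 6=29

cell 1 must be 19 (only option left). Remove 19 from cell 4, cell 5.
cell 4 has just one choice, so cell 4 = 11. So cell 2, cell 6 can't be 11.
cell 5 has just one choice, so cell 5 = 21. So cell 6 can't be 21.
That leaves cell 2 = 3. Remove 3 from cell 3, cell 6.
cell 6 has just one choice, so cell 6 = 29. So cell 3 can't be 29.
cell 3's domain is down to {2}, so cell 3 = 2.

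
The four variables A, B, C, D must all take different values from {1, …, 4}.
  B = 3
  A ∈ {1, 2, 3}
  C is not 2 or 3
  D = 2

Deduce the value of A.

B must be 3 (only option left). Strike 3 from A.
D must be 2 (only option left). Remove 2 from A.
So A = 1.

1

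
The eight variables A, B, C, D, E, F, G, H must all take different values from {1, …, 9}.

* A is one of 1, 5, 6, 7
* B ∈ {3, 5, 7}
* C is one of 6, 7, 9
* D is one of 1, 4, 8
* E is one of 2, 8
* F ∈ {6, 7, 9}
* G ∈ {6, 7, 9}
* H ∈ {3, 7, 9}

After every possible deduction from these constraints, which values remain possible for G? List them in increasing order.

6, 7, 9

C, F, G between them cover only {6, 7, 9} — a naked triple. Remove those values from A, B, H.
H must be 3 (only option left). Remove 3 from B.
B must be 5 (only option left). So A can't be 5.
A's domain is down to {1}, so A = 1. Strike 1 from D.
No further eliminations apply; G can still be any of 6, 7, 9.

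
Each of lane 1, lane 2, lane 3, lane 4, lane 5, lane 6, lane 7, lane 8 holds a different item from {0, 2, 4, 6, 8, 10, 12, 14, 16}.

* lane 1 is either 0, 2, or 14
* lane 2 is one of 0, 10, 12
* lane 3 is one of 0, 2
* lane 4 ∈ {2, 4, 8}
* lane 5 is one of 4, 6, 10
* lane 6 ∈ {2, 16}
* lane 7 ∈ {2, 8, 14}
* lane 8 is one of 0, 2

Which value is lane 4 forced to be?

lane 3 and lane 8 between them cover only {0, 2} — a naked pair. Remove those values from lane 1, lane 2, lane 4, lane 6, lane 7.
That leaves lane 1 = 14. Remove 14 from lane 7.
That leaves lane 6 = 16.
lane 7 has just one choice, so lane 7 = 8. Remove 8 from lane 4.
So lane 4 = 4.

4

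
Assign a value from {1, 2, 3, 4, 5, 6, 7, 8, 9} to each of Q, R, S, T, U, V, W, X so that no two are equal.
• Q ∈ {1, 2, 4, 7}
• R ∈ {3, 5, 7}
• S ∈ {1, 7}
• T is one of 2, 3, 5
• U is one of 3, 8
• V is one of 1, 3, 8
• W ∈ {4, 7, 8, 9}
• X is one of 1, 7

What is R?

5

The 8 variables together cover exactly {1, 2, 3, 4, 5, 7, 8, 9} — 8 values for 8 variables — and 9 appears only in W's list, so W = 9.
The 7 still-open variables together cover exactly {1, 2, 3, 4, 5, 7, 8} — 7 values for 7 variables — and 4 appears only in Q's list, so Q = 4.
Among the 6 still-open variables, 2 fits only T (and all 6 values in {1, 2, 3, 5, 7, 8} must be used), so T = 2.
The 5 still-open variables draw from only 5 values {1, 3, 5, 7, 8}, so each is used; only R can be 5, hence R = 5.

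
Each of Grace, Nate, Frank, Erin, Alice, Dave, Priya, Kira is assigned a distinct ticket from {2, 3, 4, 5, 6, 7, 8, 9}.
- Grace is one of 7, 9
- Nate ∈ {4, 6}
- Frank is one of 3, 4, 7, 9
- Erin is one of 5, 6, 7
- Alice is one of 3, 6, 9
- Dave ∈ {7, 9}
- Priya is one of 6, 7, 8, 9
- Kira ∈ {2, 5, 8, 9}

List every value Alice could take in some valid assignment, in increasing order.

The 8 variables together cover exactly {2, 3, 4, 5, 6, 7, 8, 9} — 8 values for 8 variables — and 2 appears only in Kira's list, so Kira = 2.
The 7 still-open variables together cover exactly {3, 4, 5, 6, 7, 8, 9} — 7 values for 7 variables — and 5 appears only in Erin's list, so Erin = 5.
The 6 still-open variables draw from only 6 values {3, 4, 6, 7, 8, 9}, so each is used; only Priya can be 8, hence Priya = 8.
The 2 variables Grace and Dave are confined to {7, 9}, which locks those values in; drop them from Frank, Alice.
No further eliminations apply; Alice can still be any of 3, 6.

3, 6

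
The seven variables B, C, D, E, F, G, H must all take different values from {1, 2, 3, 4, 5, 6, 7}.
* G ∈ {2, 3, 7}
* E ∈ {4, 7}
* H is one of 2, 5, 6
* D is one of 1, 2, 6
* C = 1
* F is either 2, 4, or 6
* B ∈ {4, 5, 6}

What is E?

7

C must be 1 (only option left). Eliminate 1 elsewhere: D.
The 6 still-open variables together cover exactly {2, 3, 4, 5, 6, 7} — 6 values for 6 variables — and 3 appears only in G's list, so G = 3.
Among the 5 still-open variables, 7 fits only E (and all 5 values in {2, 4, 5, 6, 7} must be used), so E = 7.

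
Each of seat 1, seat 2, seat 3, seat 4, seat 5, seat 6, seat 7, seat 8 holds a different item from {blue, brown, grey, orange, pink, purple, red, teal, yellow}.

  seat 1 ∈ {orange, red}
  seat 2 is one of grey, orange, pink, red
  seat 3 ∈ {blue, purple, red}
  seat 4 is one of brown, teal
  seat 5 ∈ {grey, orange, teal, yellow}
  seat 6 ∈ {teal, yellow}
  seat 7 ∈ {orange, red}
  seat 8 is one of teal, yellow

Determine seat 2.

The 2 variables seat 1 and seat 7 are confined to {orange, red}, which locks those values in; drop them from seat 2, seat 3, seat 5.
seat 6 and seat 8 between them cover only {teal, yellow} — a naked pair. Remove those values from seat 4, seat 5.
seat 4's domain is down to {brown}, so seat 4 = brown.
That leaves seat 5 = grey. Eliminate grey elsewhere: seat 2.
So seat 2 = pink.

pink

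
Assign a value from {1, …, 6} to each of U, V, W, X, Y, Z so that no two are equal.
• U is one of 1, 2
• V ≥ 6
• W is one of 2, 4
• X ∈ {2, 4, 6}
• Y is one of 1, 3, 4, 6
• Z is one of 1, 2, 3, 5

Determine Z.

5

V has just one choice, so V = 6. Eliminate 6 elsewhere: X, Y.
The 5 still-open variables together cover exactly {1, 2, 3, 4, 5} — 5 values for 5 variables — and 5 appears only in Z's list, so Z = 5.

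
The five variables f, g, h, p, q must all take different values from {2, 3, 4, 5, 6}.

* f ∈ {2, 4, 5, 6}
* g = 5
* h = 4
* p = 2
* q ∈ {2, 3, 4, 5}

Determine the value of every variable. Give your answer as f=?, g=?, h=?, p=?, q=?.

f=6, g=5, h=4, p=2, q=3

g's domain is down to {5}, so g = 5. So f, q can't be 5.
That leaves h = 4. Eliminate 4 elsewhere: f, q.
p's domain is down to {2}, so p = 2. Strike 2 from f, q.
q must be 3 (only option left).
f's domain is down to {6}, so f = 6.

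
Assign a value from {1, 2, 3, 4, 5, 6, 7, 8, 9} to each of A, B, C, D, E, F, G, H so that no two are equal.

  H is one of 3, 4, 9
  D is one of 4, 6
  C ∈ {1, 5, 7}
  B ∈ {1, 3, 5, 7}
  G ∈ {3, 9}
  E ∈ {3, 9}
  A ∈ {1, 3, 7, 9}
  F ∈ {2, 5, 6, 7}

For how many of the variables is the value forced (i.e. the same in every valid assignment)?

Among the 8 variables, 2 fits only F (and all 8 values in {1, 2, 3, 4, 5, 6, 7, 9} must be used), so F = 2.
The 7 still-open variables together cover exactly {1, 3, 4, 5, 6, 7, 9} — 7 values for 7 variables — and 6 appears only in D's list, so D = 6.
The 6 still-open variables draw from only 6 values {1, 3, 4, 5, 7, 9}, so each is used; only H can be 4, hence H = 4.
E and G between them cover only {3, 9} — a naked pair. Remove those values from A, B.
Determined: D=6, F=2, H=4. The other variables each still have more than one consistent value. That makes 3.

3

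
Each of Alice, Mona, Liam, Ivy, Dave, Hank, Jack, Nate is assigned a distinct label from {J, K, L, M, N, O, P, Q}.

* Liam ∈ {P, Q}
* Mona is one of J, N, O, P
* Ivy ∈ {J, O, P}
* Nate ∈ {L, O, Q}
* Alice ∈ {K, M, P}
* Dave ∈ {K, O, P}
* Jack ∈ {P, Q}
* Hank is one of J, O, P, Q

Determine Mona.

N

The 8 variables draw from only 8 values {J, K, L, M, N, O, P, Q}, so each is used; only Nate can be L, hence Nate = L.
The 7 still-open variables together cover exactly {J, K, M, N, O, P, Q} — 7 values for 7 variables — and M appears only in Alice's list, so Alice = M.
The 6 still-open variables draw from only 6 values {J, K, N, O, P, Q}, so each is used; only Dave can be K, hence Dave = K.
Among the 5 still-open variables, N fits only Mona (and all 5 values in {J, N, O, P, Q} must be used), so Mona = N.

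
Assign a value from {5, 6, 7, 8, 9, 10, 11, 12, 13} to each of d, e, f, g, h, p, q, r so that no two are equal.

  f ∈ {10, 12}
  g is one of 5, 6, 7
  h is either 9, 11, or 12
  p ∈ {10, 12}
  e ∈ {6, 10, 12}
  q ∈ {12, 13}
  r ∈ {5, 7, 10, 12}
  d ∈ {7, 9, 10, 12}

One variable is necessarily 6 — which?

e

The 8 variables together cover exactly {5, 6, 7, 9, 10, 11, 12, 13} — 8 values for 8 variables — and 11 appears only in h's list, so h = 11.
The 7 still-open variables together cover exactly {5, 6, 7, 9, 10, 12, 13} — 7 values for 7 variables — and 9 appears only in d's list, so d = 9.
The 6 still-open variables draw from only 6 values {5, 6, 7, 10, 12, 13}, so each is used; only q can be 13, hence q = 13.
The 2 variables f and p are confined to {10, 12}, which locks those values in; drop them from e, r.
So 6 goes to e.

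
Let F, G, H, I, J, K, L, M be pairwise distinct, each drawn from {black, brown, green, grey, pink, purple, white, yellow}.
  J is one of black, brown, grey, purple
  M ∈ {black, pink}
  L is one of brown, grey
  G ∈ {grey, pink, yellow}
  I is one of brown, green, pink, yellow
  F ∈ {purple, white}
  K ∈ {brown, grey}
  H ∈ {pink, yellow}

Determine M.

black

The 8 variables draw from only 8 values {black, brown, green, grey, pink, purple, white, yellow}, so each is used; only I can be green, hence I = green.
Among the 7 still-open variables, white fits only F (and all 7 values in {black, brown, grey, pink, purple, white, yellow} must be used), so F = white.
The 6 still-open variables draw from only 6 values {black, brown, grey, pink, purple, yellow}, so each is used; only J can be purple, hence J = purple.
The 5 still-open variables together cover exactly {black, brown, grey, pink, yellow} — 5 values for 5 variables — and black appears only in M's list, so M = black.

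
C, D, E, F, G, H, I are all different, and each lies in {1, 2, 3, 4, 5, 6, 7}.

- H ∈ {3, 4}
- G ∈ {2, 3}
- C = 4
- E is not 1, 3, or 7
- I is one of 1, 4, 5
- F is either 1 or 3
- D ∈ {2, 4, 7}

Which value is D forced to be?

7

C has just one choice, so C = 4. Remove 4 from D, E, H, I.
That leaves H = 3. Remove 3 from F, G.
F has just one choice, so F = 1. Strike 1 from I.
That leaves G = 2. Eliminate 2 elsewhere: D, E.
So D = 7.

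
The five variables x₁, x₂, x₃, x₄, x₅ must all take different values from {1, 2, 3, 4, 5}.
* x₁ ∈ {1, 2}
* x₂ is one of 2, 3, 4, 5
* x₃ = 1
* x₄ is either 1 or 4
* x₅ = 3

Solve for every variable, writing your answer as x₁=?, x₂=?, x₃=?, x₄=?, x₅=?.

x₁=2, x₂=5, x₃=1, x₄=4, x₅=3

x₃ must be 1 (only option left). So x₁, x₄ can't be 1.
x₄'s domain is down to {4}, so x₄ = 4. Strike 4 from x₂.
x₅ has just one choice, so x₅ = 3. Remove 3 from x₂.
x₁ must be 2 (only option left). Strike 2 from x₂.
That leaves x₂ = 5.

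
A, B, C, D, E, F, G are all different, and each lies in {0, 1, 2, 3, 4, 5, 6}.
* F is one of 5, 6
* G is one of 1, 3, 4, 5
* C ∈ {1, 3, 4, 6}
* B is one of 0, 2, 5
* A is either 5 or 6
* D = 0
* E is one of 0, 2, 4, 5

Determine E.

4

D must be 0 (only option left). Strike 0 from B, E.
The 2 variables A and F are confined to {5, 6}, which locks those values in; drop them from B, C, E, G.
That leaves B = 2. So E can't be 2.
So E = 4.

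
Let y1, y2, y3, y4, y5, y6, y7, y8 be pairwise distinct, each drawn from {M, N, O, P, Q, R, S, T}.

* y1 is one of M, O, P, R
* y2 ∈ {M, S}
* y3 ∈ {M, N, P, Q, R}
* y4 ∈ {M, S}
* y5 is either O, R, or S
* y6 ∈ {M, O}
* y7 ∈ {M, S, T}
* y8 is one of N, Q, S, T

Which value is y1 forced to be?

y2 and y4 between them cover only {M, S} — a naked pair. Remove those values from y1, y3, y5, y6, y7, y8.
y6 has just one choice, so y6 = O. So y1, y5 can't be O.
y7's domain is down to {T}, so y7 = T. Remove T from y8.
y5's domain is down to {R}, so y5 = R. So y1, y3 can't be R.
So y1 = P.

P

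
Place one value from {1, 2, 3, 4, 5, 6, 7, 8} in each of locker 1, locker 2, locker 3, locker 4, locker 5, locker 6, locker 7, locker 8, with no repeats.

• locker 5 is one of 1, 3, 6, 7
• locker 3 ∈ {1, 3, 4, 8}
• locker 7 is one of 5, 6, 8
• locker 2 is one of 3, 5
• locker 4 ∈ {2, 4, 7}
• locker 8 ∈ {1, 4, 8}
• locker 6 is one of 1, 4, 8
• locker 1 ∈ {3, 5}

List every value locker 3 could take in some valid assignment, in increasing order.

1, 4, 8

Among the 8 variables, 2 fits only locker 4 (and all 8 values in {1, 2, 3, 4, 5, 6, 7, 8} must be used), so locker 4 = 2.
The 7 still-open variables draw from only 7 values {1, 3, 4, 5, 6, 7, 8}, so each is used; only locker 5 can be 7, hence locker 5 = 7.
Among the 6 still-open variables, 6 fits only locker 7 (and all 6 values in {1, 3, 4, 5, 6, 8} must be used), so locker 7 = 6.
locker 1 and locker 2 share exactly the 2 values {3, 5}; by pigeonhole those values go to them, so strike 3, 5 from locker 3.
No further eliminations apply; locker 3 can still be any of 1, 4, 8.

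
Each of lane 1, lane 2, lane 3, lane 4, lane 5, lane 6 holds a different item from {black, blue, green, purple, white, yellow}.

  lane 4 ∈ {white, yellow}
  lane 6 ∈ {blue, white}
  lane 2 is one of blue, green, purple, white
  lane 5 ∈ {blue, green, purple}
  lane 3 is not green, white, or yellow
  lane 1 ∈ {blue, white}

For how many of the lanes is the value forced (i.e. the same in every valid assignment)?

2

Among the 6 variables, black fits only lane 3 (and all 6 values in {black, blue, green, purple, white, yellow} must be used), so lane 3 = black.
The 5 still-open variables together cover exactly {blue, green, purple, white, yellow} — 5 values for 5 variables — and yellow appears only in lane 4's list, so lane 4 = yellow.
The 2 variables lane 1 and lane 6 are confined to {blue, white}, which locks those values in; drop them from lane 2, lane 5.
Determined: lane 3=black, lane 4=yellow. The other lanes each still have more than one consistent value. That makes 2.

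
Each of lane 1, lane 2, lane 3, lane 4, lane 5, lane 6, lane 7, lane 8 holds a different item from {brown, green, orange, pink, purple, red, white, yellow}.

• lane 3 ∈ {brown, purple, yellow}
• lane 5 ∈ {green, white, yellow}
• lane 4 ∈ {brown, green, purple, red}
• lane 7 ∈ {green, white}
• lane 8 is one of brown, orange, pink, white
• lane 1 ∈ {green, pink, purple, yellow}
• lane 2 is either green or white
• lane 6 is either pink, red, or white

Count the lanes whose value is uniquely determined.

Among the 8 variables, orange fits only lane 8 (and all 8 values in {brown, green, orange, pink, purple, red, white, yellow} must be used), so lane 8 = orange.
The 2 variables lane 2 and lane 7 are confined to {green, white}, which locks those values in; drop them from lane 1, lane 4, lane 5, lane 6.
That leaves lane 5 = yellow. So lane 1, lane 3 can't be yellow.
Determined: lane 5=yellow, lane 8=orange. The other lanes each still have more than one consistent value. That makes 2.

2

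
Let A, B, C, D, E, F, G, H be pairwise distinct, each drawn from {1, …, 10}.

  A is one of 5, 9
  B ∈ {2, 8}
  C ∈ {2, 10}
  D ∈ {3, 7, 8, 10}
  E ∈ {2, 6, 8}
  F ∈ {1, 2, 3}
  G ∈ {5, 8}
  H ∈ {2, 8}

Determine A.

9

B and H between them cover only {2, 8} — a naked pair. Remove those values from C, D, E, F, G.
C's domain is down to {10}, so C = 10. So D can't be 10.
E must be 6 (only option left).
That leaves G = 5. Strike 5 from A.
So A = 9.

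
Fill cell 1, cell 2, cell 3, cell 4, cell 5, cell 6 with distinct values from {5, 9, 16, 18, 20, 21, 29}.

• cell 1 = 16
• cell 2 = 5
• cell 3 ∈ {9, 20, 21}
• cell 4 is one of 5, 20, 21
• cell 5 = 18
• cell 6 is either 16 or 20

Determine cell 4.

21

cell 1 must be 16 (only option left). Eliminate 16 elsewhere: cell 6.
cell 2 has just one choice, so cell 2 = 5. Strike 5 from cell 4.
That leaves cell 5 = 18.
That leaves cell 6 = 20. Eliminate 20 elsewhere: cell 3, cell 4.
So cell 4 = 21.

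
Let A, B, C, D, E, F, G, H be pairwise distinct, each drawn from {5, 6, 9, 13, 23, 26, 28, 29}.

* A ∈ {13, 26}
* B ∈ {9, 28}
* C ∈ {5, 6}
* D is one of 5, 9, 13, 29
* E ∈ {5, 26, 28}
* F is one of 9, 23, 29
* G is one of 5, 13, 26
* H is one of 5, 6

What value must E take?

28

The 8 variables draw from only 8 values {5, 6, 9, 13, 23, 26, 28, 29}, so each is used; only F can be 23, hence F = 23.
Among the 7 still-open variables, 29 fits only D (and all 7 values in {5, 6, 9, 13, 26, 28, 29} must be used), so D = 29.
The 6 still-open variables draw from only 6 values {5, 6, 9, 13, 26, 28}, so each is used; only B can be 9, hence B = 9.
Among the 5 still-open variables, 28 fits only E (and all 5 values in {5, 6, 13, 26, 28} must be used), so E = 28.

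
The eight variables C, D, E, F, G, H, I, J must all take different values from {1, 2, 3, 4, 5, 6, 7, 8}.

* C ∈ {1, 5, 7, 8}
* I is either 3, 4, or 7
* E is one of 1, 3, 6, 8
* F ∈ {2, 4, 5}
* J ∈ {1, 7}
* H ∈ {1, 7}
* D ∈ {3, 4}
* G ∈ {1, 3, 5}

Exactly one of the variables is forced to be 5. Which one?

G

The 8 variables draw from only 8 values {1, 2, 3, 4, 5, 6, 7, 8}, so each is used; only F can be 2, hence F = 2.
The 7 still-open variables draw from only 7 values {1, 3, 4, 5, 6, 7, 8}, so each is used; only E can be 6, hence E = 6.
Among the 6 still-open variables, 8 fits only C (and all 6 values in {1, 3, 4, 5, 7, 8} must be used), so C = 8.
The 5 still-open variables together cover exactly {1, 3, 4, 5, 7} — 5 values for 5 variables — and 5 appears only in G's list, so G = 5.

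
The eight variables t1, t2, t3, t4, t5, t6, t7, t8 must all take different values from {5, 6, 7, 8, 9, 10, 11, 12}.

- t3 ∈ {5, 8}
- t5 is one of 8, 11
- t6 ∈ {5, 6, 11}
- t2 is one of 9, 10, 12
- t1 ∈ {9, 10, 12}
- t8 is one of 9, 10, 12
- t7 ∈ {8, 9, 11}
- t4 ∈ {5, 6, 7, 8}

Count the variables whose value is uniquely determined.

The 8 variables together cover exactly {5, 6, 7, 8, 9, 10, 11, 12} — 8 values for 8 variables — and 7 appears only in t4's list, so t4 = 7.
The 7 still-open variables draw from only 7 values {5, 6, 8, 9, 10, 11, 12}, so each is used; only t6 can be 6, hence t6 = 6.
Among the 6 still-open variables, 5 fits only t3 (and all 6 values in {5, 8, 9, 10, 11, 12} must be used), so t3 = 5.
The 3 variables t1, t2, t8 are confined to {9, 10, 12}, which locks those values in; drop them from t7.
Determined: t3=5, t4=7, t6=6. The other variables each still have more than one consistent value. That makes 3.

3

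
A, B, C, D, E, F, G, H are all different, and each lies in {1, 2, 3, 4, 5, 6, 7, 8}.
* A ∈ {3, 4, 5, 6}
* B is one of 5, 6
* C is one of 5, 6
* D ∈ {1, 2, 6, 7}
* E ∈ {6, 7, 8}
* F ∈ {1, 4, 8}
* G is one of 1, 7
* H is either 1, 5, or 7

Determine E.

Among the 8 variables, 2 fits only D (and all 8 values in {1, 2, 3, 4, 5, 6, 7, 8} must be used), so D = 2.
The 7 still-open variables draw from only 7 values {1, 3, 4, 5, 6, 7, 8}, so each is used; only A can be 3, hence A = 3.
The 6 still-open variables draw from only 6 values {1, 4, 5, 6, 7, 8}, so each is used; only F can be 4, hence F = 4.
The 5 still-open variables draw from only 5 values {1, 5, 6, 7, 8}, so each is used; only E can be 8, hence E = 8.

8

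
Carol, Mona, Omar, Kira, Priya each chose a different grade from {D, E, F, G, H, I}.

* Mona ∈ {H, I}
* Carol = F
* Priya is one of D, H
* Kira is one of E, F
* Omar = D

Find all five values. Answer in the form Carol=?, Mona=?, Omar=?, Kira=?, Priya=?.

Carol's domain is down to {F}, so Carol = F. Remove F from Kira.
Omar's domain is down to {D}, so Omar = D. Strike D from Priya.
Kira's domain is down to {E}, so Kira = E.
Priya's domain is down to {H}, so Priya = H. Remove H from Mona.
That leaves Mona = I.

Carol=F, Mona=I, Omar=D, Kira=E, Priya=H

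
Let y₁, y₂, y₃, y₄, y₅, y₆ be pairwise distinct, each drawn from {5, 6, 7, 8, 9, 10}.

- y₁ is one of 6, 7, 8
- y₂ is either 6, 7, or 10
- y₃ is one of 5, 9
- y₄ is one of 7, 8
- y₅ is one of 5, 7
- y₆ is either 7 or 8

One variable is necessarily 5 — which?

The 6 variables draw from only 6 values {5, 6, 7, 8, 9, 10}, so each is used; only y₃ can be 9, hence y₃ = 9.
The 5 still-open variables draw from only 5 values {5, 6, 7, 8, 10}, so each is used; only y₅ can be 5, hence y₅ = 5.

y₅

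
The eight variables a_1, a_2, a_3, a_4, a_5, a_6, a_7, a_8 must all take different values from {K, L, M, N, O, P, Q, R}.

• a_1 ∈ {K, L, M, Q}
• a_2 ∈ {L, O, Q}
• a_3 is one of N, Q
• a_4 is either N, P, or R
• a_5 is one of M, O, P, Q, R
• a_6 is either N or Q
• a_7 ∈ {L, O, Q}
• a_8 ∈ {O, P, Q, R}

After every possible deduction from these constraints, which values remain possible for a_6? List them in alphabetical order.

Among the 8 variables, K fits only a_1 (and all 8 values in {K, L, M, N, O, P, Q, R} must be used), so a_1 = K.
The 7 still-open variables together cover exactly {L, M, N, O, P, Q, R} — 7 values for 7 variables — and M appears only in a_5's list, so a_5 = M.
a_3 and a_6 share exactly the 2 values {N, Q}; by pigeonhole those values go to them, so strike N, Q from a_2, a_4, a_7, a_8.
a_2 and a_7 between them cover only {L, O} — a naked pair. Remove those values from a_8.
No further eliminations apply; a_6 can still be any of N, Q.

N, Q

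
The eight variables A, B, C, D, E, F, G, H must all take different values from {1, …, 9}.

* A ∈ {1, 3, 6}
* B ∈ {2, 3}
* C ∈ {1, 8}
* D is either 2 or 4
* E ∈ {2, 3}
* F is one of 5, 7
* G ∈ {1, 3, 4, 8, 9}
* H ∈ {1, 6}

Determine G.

B and E between them cover only {2, 3} — a naked pair. Remove those values from A, D, G.
D has just one choice, so D = 4. Strike 4 from G.
The 2 variables A and H are confined to {1, 6}, which locks those values in; drop them from C, G.
C has just one choice, so C = 8. Eliminate 8 elsewhere: G.
So G = 9.

9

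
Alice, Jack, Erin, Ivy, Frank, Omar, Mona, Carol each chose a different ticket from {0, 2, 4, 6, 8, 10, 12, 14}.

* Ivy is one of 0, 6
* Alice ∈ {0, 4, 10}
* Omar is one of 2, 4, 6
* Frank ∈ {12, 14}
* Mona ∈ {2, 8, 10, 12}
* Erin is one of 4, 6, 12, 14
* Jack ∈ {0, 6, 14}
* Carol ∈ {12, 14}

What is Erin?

The 8 variables draw from only 8 values {0, 2, 4, 6, 8, 10, 12, 14}, so each is used; only Mona can be 8, hence Mona = 8.
The 7 still-open variables draw from only 7 values {0, 2, 4, 6, 10, 12, 14}, so each is used; only Omar can be 2, hence Omar = 2.
The 6 still-open variables draw from only 6 values {0, 4, 6, 10, 12, 14}, so each is used; only Alice can be 10, hence Alice = 10.
The 5 still-open variables draw from only 5 values {0, 4, 6, 12, 14}, so each is used; only Erin can be 4, hence Erin = 4.

4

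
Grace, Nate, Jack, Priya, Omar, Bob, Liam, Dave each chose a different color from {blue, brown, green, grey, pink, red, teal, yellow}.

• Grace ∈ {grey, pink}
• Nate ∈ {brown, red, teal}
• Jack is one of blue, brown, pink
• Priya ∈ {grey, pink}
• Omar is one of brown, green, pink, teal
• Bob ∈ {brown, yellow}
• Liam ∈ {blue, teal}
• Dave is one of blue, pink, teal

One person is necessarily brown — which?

Jack

The 8 variables together cover exactly {blue, brown, green, grey, pink, red, teal, yellow} — 8 values for 8 variables — and green appears only in Omar's list, so Omar = green.
Among the 7 still-open variables, red fits only Nate (and all 7 values in {blue, brown, grey, pink, red, teal, yellow} must be used), so Nate = red.
The 6 still-open variables together cover exactly {blue, brown, grey, pink, teal, yellow} — 6 values for 6 variables — and yellow appears only in Bob's list, so Bob = yellow.
The 5 still-open variables together cover exactly {blue, brown, grey, pink, teal} — 5 values for 5 variables — and brown appears only in Jack's list, so Jack = brown.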